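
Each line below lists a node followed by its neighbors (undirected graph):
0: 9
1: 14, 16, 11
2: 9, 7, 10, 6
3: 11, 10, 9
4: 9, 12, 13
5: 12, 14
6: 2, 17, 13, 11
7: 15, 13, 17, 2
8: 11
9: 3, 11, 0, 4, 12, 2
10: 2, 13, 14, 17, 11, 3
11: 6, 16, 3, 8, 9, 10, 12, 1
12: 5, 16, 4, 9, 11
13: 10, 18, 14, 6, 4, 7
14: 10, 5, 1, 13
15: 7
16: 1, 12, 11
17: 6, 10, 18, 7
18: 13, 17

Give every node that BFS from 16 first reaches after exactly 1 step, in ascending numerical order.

Level 0: 16
Level 1: 1, 11, 12
Level 2: 3, 4, 5, 6, 8, 9, 10, 14
Level 3: 0, 2, 13, 17
Level 4: 7, 18
Level 5: 15

1, 11, 12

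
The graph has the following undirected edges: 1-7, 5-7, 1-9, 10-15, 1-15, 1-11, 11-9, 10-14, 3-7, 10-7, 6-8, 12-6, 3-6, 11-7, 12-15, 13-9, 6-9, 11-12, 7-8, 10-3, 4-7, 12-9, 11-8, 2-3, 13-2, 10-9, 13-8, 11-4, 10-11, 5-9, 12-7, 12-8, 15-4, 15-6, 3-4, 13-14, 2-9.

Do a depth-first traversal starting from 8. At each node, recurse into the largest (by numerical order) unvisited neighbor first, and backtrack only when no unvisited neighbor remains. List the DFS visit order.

8 -> 13 -> 14 -> 10 -> 15 -> 12 -> 11 -> 9 -> 6 -> 3 -> 7 -> 5 -> 4 -> 1 -> 2

Visit 8
8 → 13
13 → 14
14 → 10
10 → 15
15 → 12
12 → 11
11 → 9
9 → 6
6 → 3
3 → 7
7 → 5
7 → 4
7 → 1
3 → 2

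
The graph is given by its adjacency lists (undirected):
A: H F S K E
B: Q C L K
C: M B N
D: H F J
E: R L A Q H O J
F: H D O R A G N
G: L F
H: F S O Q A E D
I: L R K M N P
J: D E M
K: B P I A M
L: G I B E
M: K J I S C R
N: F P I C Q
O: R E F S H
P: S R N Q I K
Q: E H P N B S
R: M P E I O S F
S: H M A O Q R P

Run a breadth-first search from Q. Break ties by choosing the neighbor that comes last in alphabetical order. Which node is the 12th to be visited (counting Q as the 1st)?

K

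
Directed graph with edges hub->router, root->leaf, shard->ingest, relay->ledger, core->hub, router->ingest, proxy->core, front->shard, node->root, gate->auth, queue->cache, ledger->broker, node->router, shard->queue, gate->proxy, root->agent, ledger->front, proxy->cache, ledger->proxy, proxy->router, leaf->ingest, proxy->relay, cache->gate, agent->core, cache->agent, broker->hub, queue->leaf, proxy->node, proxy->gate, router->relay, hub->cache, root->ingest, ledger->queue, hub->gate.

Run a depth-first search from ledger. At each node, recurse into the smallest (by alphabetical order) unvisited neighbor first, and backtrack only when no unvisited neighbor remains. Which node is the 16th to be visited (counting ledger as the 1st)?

front

Visit ledger
ledger → broker
broker → hub
hub → cache
cache → agent
agent → core
cache → gate
gate → auth
gate → proxy
proxy → node
node → root
root → ingest
root → leaf
node → router
router → relay
ledger → front
front → shard
shard → queue

Visit order: ledger, broker, hub, cache, agent, core, gate, auth, proxy, node, root, ingest, leaf, router, relay, front, shard, queue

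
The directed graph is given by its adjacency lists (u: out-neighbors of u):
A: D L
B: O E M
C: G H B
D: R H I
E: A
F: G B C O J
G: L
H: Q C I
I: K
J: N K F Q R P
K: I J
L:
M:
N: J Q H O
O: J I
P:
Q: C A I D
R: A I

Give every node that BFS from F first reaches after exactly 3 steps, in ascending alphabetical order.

A, D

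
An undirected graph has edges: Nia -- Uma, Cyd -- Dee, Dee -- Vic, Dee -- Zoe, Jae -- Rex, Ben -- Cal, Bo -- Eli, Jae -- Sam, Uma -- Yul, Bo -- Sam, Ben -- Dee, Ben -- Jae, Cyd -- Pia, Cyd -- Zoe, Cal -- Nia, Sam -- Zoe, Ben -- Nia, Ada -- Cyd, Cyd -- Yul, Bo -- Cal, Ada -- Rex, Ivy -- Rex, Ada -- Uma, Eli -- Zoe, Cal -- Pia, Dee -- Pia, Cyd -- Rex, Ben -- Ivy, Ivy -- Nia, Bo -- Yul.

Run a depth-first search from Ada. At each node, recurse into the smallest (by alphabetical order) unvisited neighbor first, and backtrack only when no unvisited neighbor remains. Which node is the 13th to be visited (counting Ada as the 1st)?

Visit Ada
Ada → Cyd
Cyd → Dee
Dee → Ben
Ben → Cal
Cal → Bo
Bo → Eli
Eli → Zoe
Zoe → Sam
Sam → Jae
Jae → Rex
Rex → Ivy
Ivy → Nia
Nia → Uma
Uma → Yul
Cal → Pia
Dee → Vic

Visit order: Ada, Cyd, Dee, Ben, Cal, Bo, Eli, Zoe, Sam, Jae, Rex, Ivy, Nia, Uma, Yul, Pia, Vic

Nia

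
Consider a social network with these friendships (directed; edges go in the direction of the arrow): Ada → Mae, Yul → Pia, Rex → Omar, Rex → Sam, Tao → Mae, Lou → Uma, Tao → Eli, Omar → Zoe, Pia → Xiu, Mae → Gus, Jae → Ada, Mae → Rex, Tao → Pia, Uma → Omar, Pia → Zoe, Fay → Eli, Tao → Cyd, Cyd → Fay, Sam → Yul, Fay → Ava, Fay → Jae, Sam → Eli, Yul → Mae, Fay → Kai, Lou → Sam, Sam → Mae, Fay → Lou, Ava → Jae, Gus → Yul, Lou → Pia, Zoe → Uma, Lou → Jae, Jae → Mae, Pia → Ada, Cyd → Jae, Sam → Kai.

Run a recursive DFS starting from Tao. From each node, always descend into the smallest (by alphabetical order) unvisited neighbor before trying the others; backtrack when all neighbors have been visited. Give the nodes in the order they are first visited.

Tao Cyd Fay Ava Jae Ada Mae Gus Yul Pia Xiu Zoe Uma Omar Rex Sam Eli Kai Lou

Visit Tao
Tao → Cyd
Cyd → Fay
Fay → Ava
Ava → Jae
Jae → Ada
Ada → Mae
Mae → Gus
Gus → Yul
Yul → Pia
Pia → Xiu
Pia → Zoe
Zoe → Uma
Uma → Omar
Mae → Rex
Rex → Sam
Sam → Eli
Sam → Kai
Fay → Lou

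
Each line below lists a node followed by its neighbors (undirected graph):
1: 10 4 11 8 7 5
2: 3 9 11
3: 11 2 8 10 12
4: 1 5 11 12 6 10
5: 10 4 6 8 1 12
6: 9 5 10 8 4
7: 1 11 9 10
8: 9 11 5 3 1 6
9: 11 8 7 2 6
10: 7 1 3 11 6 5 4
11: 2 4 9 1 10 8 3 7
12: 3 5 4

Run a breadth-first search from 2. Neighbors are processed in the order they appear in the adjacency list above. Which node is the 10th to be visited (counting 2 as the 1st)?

4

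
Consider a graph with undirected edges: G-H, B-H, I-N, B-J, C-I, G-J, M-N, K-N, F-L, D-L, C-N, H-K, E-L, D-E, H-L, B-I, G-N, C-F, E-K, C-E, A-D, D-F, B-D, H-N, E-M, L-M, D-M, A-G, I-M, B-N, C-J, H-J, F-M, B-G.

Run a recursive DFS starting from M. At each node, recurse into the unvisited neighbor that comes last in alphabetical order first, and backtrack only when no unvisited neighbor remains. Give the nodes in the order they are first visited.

M, N, K, H, L, F, D, E, C, J, G, B, I, A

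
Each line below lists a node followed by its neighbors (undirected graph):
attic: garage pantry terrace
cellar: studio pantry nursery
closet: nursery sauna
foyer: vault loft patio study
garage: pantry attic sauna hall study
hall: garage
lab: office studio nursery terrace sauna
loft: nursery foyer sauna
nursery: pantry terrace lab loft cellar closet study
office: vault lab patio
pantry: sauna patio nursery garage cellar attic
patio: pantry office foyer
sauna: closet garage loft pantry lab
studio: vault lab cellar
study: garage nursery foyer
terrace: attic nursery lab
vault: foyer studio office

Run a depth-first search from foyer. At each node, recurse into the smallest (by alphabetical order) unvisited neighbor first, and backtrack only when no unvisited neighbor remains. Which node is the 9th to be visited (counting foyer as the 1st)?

sauna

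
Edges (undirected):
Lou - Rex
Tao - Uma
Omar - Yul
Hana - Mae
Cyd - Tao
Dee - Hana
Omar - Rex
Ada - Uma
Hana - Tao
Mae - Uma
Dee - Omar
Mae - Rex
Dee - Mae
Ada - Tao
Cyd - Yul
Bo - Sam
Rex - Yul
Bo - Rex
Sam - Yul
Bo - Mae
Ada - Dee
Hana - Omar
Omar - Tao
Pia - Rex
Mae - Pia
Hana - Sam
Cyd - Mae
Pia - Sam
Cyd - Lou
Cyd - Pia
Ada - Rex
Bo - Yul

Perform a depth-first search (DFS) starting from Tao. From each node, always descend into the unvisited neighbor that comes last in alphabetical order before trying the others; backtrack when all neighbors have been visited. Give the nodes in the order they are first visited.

Visit Tao
Tao → Uma
Uma → Mae
Mae → Rex
Rex → Yul
Yul → Sam
Sam → Pia
Pia → Cyd
Cyd → Lou
Sam → Hana
Hana → Omar
Omar → Dee
Dee → Ada
Sam → Bo

Tao -> Uma -> Mae -> Rex -> Yul -> Sam -> Pia -> Cyd -> Lou -> Hana -> Omar -> Dee -> Ada -> Bo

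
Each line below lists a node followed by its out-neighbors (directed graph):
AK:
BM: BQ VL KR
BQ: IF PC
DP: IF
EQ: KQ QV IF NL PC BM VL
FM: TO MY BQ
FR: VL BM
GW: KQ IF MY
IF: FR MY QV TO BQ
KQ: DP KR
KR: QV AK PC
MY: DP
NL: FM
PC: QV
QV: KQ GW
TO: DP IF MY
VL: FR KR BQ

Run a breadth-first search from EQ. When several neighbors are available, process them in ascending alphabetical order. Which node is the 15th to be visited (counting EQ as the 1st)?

FM

Visit EQ; enqueue BM, IF, KQ, NL, PC, QV, VL → queue [BM, IF, KQ, NL, PC, QV, VL]
Visit BM; enqueue BQ, KR → queue [IF, KQ, NL, PC, QV, VL, BQ, KR]
Visit IF; enqueue FR, MY, TO → queue [KQ, NL, PC, QV, VL, BQ, KR, FR, MY, TO]
Visit KQ; enqueue DP → queue [NL, PC, QV, VL, BQ, KR, FR, MY, TO, DP]
Visit NL; enqueue FM → queue [PC, QV, VL, BQ, KR, FR, MY, TO, DP, FM]
Visit PC → queue [QV, VL, BQ, KR, FR, MY, TO, DP, FM]
Visit QV; enqueue GW → queue [VL, BQ, KR, FR, MY, TO, DP, FM, GW]
Visit VL → queue [BQ, KR, FR, MY, TO, DP, FM, GW]
Visit BQ → queue [KR, FR, MY, TO, DP, FM, GW]
Visit KR; enqueue AK → queue [FR, MY, TO, DP, FM, GW, AK]
Visit FR → queue [MY, TO, DP, FM, GW, AK]
Visit MY → queue [TO, DP, FM, GW, AK]
Visit TO → queue [DP, FM, GW, AK]
Visit DP → queue [FM, GW, AK]
Visit FM → queue [GW, AK]
Visit GW → queue [AK]
Visit AK → queue []

Visit order: EQ, BM, IF, KQ, NL, PC, QV, VL, BQ, KR, FR, MY, TO, DP, FM, GW, AK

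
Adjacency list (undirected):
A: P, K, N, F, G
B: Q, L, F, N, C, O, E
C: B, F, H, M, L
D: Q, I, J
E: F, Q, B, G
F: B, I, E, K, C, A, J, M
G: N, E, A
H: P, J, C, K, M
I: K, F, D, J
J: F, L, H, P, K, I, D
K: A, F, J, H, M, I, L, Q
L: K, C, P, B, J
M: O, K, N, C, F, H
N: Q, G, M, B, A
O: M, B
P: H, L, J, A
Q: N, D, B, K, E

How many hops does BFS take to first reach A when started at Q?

Level 0: Q
Level 1: B, D, E, K, N
Level 2: A, C, F, G, H, I, J, L, M, O
Level 3: P
A first appears at level 2.

2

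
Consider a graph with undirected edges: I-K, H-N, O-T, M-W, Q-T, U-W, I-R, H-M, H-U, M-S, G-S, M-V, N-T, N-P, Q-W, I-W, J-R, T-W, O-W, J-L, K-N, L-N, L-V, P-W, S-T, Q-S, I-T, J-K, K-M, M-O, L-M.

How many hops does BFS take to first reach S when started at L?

Level 0: L
Level 1: J, M, N, V
Level 2: H, K, O, P, R, S, T, W
Level 3: G, I, Q, U
S first appears at level 2.

2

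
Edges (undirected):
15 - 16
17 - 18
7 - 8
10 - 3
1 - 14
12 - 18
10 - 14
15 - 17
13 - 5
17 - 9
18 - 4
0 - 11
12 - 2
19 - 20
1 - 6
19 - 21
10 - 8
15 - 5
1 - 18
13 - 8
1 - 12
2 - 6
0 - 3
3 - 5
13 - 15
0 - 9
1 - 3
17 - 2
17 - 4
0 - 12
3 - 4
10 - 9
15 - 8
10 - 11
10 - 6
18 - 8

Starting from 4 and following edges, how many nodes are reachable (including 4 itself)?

19

BFS from 4 visits: 4, 3, 17, 18, 0, 1, 5, 10, 2, 9, 15, 8, 12, 11, 6, 14, 13, 16, 7
Reachable nodes: 19 of 22 total.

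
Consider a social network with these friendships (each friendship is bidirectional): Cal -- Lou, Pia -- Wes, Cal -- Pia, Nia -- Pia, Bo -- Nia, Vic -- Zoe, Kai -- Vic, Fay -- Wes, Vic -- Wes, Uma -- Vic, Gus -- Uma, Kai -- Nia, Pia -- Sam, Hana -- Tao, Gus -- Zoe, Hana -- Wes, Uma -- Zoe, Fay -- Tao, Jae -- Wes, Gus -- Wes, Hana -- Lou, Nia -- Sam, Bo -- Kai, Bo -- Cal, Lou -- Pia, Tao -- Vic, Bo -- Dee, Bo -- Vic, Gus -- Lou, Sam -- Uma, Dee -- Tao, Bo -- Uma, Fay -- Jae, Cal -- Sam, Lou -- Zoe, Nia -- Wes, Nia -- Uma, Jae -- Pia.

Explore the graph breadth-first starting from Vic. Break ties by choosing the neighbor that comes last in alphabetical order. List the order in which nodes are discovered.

Visit Vic; enqueue Zoe, Wes, Uma, Tao, Kai, Bo → queue [Zoe, Wes, Uma, Tao, Kai, Bo]
Visit Zoe; enqueue Lou, Gus → queue [Wes, Uma, Tao, Kai, Bo, Lou, Gus]
Visit Wes; enqueue Pia, Nia, Jae, Hana, Fay → queue [Uma, Tao, Kai, Bo, Lou, Gus, Pia, Nia, Jae, Hana, Fay]
Visit Uma; enqueue Sam → queue [Tao, Kai, Bo, Lou, Gus, Pia, Nia, Jae, Hana, Fay, Sam]
Visit Tao; enqueue Dee → queue [Kai, Bo, Lou, Gus, Pia, Nia, Jae, Hana, Fay, Sam, Dee]
Visit Kai → queue [Bo, Lou, Gus, Pia, Nia, Jae, Hana, Fay, Sam, Dee]
Visit Bo; enqueue Cal → queue [Lou, Gus, Pia, Nia, Jae, Hana, Fay, Sam, Dee, Cal]
Visit Lou → queue [Gus, Pia, Nia, Jae, Hana, Fay, Sam, Dee, Cal]
Visit Gus → queue [Pia, Nia, Jae, Hana, Fay, Sam, Dee, Cal]
Visit Pia → queue [Nia, Jae, Hana, Fay, Sam, Dee, Cal]
Visit Nia → queue [Jae, Hana, Fay, Sam, Dee, Cal]
Visit Jae → queue [Hana, Fay, Sam, Dee, Cal]
Visit Hana → queue [Fay, Sam, Dee, Cal]
Visit Fay → queue [Sam, Dee, Cal]
Visit Sam → queue [Dee, Cal]
Visit Dee → queue [Cal]
Visit Cal → queue []

Vic, Zoe, Wes, Uma, Tao, Kai, Bo, Lou, Gus, Pia, Nia, Jae, Hana, Fay, Sam, Dee, Cal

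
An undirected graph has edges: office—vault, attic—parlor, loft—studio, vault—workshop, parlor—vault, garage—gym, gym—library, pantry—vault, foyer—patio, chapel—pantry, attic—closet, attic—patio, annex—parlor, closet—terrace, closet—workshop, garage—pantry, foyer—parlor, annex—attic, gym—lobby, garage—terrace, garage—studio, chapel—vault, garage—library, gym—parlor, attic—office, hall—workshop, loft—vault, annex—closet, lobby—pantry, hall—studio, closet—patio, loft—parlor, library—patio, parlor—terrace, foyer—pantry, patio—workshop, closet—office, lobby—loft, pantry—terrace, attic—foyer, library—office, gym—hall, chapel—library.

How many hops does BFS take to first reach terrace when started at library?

2

Level 0: library
Level 1: chapel, garage, gym, office, patio
Level 2: attic, closet, foyer, hall, lobby, pantry, parlor, studio, terrace, vault, workshop
Level 3: annex, loft
terrace first appears at level 2.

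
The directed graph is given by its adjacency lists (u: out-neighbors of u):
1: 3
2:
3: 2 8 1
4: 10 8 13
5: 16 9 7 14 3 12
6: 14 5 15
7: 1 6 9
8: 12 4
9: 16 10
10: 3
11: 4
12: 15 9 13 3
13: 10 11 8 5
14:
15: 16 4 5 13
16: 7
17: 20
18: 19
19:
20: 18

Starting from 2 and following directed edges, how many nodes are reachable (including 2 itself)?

1

BFS from 2 visits: 2
Reachable nodes: 1 of 20 total.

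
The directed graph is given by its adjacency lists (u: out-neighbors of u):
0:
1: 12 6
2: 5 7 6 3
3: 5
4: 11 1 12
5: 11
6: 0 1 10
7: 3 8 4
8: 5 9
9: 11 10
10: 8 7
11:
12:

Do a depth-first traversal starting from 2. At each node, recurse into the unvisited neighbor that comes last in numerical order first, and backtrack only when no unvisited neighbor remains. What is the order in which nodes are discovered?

Visit 2
2 → 7
7 → 8
8 → 9
9 → 11
9 → 10
8 → 5
7 → 4
4 → 12
4 → 1
1 → 6
6 → 0
7 → 3

2 7 8 9 11 10 5 4 12 1 6 0 3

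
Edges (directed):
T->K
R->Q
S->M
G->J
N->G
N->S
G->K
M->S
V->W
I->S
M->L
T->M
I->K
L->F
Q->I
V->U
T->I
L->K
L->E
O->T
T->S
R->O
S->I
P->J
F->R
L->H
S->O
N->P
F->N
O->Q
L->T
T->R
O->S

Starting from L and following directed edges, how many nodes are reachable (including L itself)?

16

BFS from L visits: L, E, F, H, K, T, N, R, I, M, S, G, P, O, Q, J
Reachable nodes: 16 of 19 total.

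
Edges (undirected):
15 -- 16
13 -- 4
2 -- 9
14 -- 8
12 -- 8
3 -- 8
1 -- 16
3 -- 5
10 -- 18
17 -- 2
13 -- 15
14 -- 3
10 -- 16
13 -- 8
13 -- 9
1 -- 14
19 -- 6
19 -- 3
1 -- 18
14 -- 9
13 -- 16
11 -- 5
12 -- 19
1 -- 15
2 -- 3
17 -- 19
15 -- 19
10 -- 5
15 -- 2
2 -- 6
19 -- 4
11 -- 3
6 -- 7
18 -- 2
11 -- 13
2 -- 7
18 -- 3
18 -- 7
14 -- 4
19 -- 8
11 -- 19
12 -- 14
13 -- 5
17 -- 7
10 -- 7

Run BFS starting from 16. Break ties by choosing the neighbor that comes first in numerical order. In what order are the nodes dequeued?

Visit 16; enqueue 1, 10, 13, 15 → queue [1, 10, 13, 15]
Visit 1; enqueue 14, 18 → queue [10, 13, 15, 14, 18]
Visit 10; enqueue 5, 7 → queue [13, 15, 14, 18, 5, 7]
Visit 13; enqueue 4, 8, 9, 11 → queue [15, 14, 18, 5, 7, 4, 8, 9, 11]
Visit 15; enqueue 2, 19 → queue [14, 18, 5, 7, 4, 8, 9, 11, 2, 19]
Visit 14; enqueue 3, 12 → queue [18, 5, 7, 4, 8, 9, 11, 2, 19, 3, 12]
Visit 18 → queue [5, 7, 4, 8, 9, 11, 2, 19, 3, 12]
Visit 5 → queue [7, 4, 8, 9, 11, 2, 19, 3, 12]
Visit 7; enqueue 6, 17 → queue [4, 8, 9, 11, 2, 19, 3, 12, 6, 17]
Visit 4 → queue [8, 9, 11, 2, 19, 3, 12, 6, 17]
Visit 8 → queue [9, 11, 2, 19, 3, 12, 6, 17]
Visit 9 → queue [11, 2, 19, 3, 12, 6, 17]
Visit 11 → queue [2, 19, 3, 12, 6, 17]
Visit 2 → queue [19, 3, 12, 6, 17]
Visit 19 → queue [3, 12, 6, 17]
Visit 3 → queue [12, 6, 17]
Visit 12 → queue [6, 17]
Visit 6 → queue [17]
Visit 17 → queue []

16 → 1 → 10 → 13 → 15 → 14 → 18 → 5 → 7 → 4 → 8 → 9 → 11 → 2 → 19 → 3 → 12 → 6 → 17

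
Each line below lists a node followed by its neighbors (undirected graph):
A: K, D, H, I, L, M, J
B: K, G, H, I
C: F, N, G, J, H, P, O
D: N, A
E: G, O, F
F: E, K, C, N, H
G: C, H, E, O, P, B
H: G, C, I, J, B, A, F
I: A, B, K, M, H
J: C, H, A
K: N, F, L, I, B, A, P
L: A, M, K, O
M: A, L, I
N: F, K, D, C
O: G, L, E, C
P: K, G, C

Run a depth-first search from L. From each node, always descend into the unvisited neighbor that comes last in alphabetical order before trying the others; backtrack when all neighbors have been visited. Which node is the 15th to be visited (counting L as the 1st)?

D

Visit L
L → O
O → G
G → P
P → K
K → N
N → F
F → H
H → J
J → C
J → A
A → M
M → I
I → B
A → D
F → E

Visit order: L, O, G, P, K, N, F, H, J, C, A, M, I, B, D, E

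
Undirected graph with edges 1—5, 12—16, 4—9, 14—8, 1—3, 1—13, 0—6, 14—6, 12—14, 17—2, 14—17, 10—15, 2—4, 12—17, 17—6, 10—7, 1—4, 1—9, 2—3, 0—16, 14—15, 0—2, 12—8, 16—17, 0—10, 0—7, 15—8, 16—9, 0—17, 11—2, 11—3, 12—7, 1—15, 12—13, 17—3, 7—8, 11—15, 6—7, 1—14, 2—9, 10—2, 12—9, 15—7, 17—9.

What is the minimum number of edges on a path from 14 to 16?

Level 0: 14
Level 1: 1, 6, 8, 12, 15, 17
Level 2: 0, 2, 3, 4, 5, 7, 9, 10, 11, 13, 16
16 first appears at level 2.

2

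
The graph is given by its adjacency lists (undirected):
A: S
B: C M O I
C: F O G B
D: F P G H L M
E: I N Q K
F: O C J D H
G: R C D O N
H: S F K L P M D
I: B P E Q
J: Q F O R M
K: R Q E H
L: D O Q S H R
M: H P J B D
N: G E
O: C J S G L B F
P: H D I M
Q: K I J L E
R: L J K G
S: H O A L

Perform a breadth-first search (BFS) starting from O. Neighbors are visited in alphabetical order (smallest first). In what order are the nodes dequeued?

Visit O; enqueue B, C, F, G, J, L, S → queue [B, C, F, G, J, L, S]
Visit B; enqueue I, M → queue [C, F, G, J, L, S, I, M]
Visit C → queue [F, G, J, L, S, I, M]
Visit F; enqueue D, H → queue [G, J, L, S, I, M, D, H]
Visit G; enqueue N, R → queue [J, L, S, I, M, D, H, N, R]
Visit J; enqueue Q → queue [L, S, I, M, D, H, N, R, Q]
Visit L → queue [S, I, M, D, H, N, R, Q]
Visit S; enqueue A → queue [I, M, D, H, N, R, Q, A]
Visit I; enqueue E, P → queue [M, D, H, N, R, Q, A, E, P]
Visit M → queue [D, H, N, R, Q, A, E, P]
Visit D → queue [H, N, R, Q, A, E, P]
Visit H; enqueue K → queue [N, R, Q, A, E, P, K]
Visit N → queue [R, Q, A, E, P, K]
Visit R → queue [Q, A, E, P, K]
Visit Q → queue [A, E, P, K]
Visit A → queue [E, P, K]
Visit E → queue [P, K]
Visit P → queue [K]
Visit K → queue []

O → B → C → F → G → J → L → S → I → M → D → H → N → R → Q → A → E → P → K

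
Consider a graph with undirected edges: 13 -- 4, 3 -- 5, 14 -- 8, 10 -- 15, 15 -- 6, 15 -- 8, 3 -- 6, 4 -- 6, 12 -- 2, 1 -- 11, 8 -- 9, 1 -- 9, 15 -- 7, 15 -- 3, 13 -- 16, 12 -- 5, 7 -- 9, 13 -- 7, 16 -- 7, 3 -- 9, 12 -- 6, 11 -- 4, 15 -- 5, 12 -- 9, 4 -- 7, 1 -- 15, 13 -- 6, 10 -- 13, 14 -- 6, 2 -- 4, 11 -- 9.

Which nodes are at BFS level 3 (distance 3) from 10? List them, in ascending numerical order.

2, 9, 11, 12, 14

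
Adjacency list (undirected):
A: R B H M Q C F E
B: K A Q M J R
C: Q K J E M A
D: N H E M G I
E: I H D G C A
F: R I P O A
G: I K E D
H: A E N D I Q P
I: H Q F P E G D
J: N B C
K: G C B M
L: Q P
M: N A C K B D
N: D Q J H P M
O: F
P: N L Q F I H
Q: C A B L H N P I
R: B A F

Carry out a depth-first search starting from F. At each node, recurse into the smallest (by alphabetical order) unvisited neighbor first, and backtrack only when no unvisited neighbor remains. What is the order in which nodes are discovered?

Visit F
F → A
A → B
B → J
J → C
C → E
E → D
D → G
G → I
I → H
H → N
N → M
M → K
N → P
P → L
L → Q
B → R
F → O

F, A, B, J, C, E, D, G, I, H, N, M, K, P, L, Q, R, O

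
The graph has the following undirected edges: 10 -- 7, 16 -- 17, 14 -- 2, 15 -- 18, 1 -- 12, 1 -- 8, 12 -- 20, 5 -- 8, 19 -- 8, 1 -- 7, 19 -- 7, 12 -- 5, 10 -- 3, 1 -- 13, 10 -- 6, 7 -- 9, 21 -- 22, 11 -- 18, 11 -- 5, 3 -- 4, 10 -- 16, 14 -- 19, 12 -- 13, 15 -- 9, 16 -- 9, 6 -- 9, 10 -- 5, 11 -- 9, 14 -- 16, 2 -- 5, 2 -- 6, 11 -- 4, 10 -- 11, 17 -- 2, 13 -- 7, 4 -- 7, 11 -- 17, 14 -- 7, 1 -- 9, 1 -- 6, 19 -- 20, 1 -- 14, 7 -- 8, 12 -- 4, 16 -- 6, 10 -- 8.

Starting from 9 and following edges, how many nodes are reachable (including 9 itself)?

BFS from 9 visits: 9, 16, 15, 11, 7, 6, 1, 17, 14, 10, 18, 5, 4, 19, 13, 8, 2, 12, 3, 20
Reachable nodes: 20 of 22 total.

20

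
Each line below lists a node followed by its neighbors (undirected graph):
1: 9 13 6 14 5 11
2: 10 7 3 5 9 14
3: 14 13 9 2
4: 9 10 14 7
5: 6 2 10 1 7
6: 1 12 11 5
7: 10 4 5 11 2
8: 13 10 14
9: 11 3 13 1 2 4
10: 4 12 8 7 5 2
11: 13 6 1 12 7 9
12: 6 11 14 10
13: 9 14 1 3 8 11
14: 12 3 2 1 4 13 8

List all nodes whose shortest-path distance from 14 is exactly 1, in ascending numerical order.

Level 0: 14
Level 1: 1, 2, 3, 4, 8, 12, 13
Level 2: 5, 6, 7, 9, 10, 11

1, 2, 3, 4, 8, 12, 13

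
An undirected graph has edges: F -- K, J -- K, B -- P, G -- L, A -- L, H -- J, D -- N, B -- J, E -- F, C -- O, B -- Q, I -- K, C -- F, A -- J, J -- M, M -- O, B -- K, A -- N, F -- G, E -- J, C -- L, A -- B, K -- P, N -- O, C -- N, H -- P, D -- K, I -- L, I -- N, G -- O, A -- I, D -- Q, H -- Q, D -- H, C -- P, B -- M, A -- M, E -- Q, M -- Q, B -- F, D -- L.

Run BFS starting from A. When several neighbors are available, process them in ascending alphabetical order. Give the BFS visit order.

A B I J L M N F K P Q E H C D G O

Visit A; enqueue B, I, J, L, M, N → queue [B, I, J, L, M, N]
Visit B; enqueue F, K, P, Q → queue [I, J, L, M, N, F, K, P, Q]
Visit I → queue [J, L, M, N, F, K, P, Q]
Visit J; enqueue E, H → queue [L, M, N, F, K, P, Q, E, H]
Visit L; enqueue C, D, G → queue [M, N, F, K, P, Q, E, H, C, D, G]
Visit M; enqueue O → queue [N, F, K, P, Q, E, H, C, D, G, O]
Visit N → queue [F, K, P, Q, E, H, C, D, G, O]
Visit F → queue [K, P, Q, E, H, C, D, G, O]
Visit K → queue [P, Q, E, H, C, D, G, O]
Visit P → queue [Q, E, H, C, D, G, O]
Visit Q → queue [E, H, C, D, G, O]
Visit E → queue [H, C, D, G, O]
Visit H → queue [C, D, G, O]
Visit C → queue [D, G, O]
Visit D → queue [G, O]
Visit G → queue [O]
Visit O → queue []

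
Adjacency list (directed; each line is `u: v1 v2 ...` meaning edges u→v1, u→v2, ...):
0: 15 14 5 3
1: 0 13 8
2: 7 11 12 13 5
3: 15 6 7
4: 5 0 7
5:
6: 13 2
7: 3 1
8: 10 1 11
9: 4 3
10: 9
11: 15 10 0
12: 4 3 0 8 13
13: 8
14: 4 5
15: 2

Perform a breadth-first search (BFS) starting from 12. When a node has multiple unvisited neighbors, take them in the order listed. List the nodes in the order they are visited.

Visit 12; enqueue 4, 3, 0, 8, 13 → queue [4, 3, 0, 8, 13]
Visit 4; enqueue 5, 7 → queue [3, 0, 8, 13, 5, 7]
Visit 3; enqueue 15, 6 → queue [0, 8, 13, 5, 7, 15, 6]
Visit 0; enqueue 14 → queue [8, 13, 5, 7, 15, 6, 14]
Visit 8; enqueue 10, 1, 11 → queue [13, 5, 7, 15, 6, 14, 10, 1, 11]
Visit 13 → queue [5, 7, 15, 6, 14, 10, 1, 11]
Visit 5 → queue [7, 15, 6, 14, 10, 1, 11]
Visit 7 → queue [15, 6, 14, 10, 1, 11]
Visit 15; enqueue 2 → queue [6, 14, 10, 1, 11, 2]
Visit 6 → queue [14, 10, 1, 11, 2]
Visit 14 → queue [10, 1, 11, 2]
Visit 10; enqueue 9 → queue [1, 11, 2, 9]
Visit 1 → queue [11, 2, 9]
Visit 11 → queue [2, 9]
Visit 2 → queue [9]
Visit 9 → queue []

12, 4, 3, 0, 8, 13, 5, 7, 15, 6, 14, 10, 1, 11, 2, 9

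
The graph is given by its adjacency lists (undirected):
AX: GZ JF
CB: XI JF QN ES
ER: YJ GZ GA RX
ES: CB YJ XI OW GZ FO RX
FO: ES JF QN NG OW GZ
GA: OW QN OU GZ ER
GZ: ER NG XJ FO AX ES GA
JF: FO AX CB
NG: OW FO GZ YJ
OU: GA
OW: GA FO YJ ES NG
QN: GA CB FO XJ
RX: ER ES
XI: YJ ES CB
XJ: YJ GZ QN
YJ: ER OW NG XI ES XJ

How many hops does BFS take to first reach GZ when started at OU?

Level 0: OU
Level 1: GA
Level 2: ER, GZ, OW, QN
Level 3: AX, CB, ES, FO, NG, RX, XJ, YJ
Level 4: JF, XI
GZ first appears at level 2.

2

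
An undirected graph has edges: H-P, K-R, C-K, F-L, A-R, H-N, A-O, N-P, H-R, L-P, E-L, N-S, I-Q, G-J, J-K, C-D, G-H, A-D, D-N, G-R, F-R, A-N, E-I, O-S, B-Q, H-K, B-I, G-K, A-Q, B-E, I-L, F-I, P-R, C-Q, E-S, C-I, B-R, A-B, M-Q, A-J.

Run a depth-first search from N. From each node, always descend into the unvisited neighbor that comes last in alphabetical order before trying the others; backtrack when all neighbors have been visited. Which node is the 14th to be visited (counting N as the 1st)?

Visit N
N → S
S → O
O → A
A → R
R → P
P → L
L → I
I → Q
Q → M
Q → C
C → K
K → J
J → G
G → H
C → D
Q → B
B → E
I → F

Visit order: N, S, O, A, R, P, L, I, Q, M, C, K, J, G, H, D, B, E, F

G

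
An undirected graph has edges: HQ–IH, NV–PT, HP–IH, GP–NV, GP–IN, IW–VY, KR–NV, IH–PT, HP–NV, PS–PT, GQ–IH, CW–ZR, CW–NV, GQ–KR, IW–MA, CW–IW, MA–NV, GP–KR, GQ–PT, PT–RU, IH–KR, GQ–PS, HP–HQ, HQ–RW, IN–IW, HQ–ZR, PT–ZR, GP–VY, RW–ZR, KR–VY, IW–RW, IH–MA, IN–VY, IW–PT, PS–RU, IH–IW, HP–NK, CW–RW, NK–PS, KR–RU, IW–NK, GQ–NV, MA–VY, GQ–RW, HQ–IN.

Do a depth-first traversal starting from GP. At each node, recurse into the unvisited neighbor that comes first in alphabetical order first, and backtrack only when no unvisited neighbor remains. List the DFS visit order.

Visit GP
GP → IN
IN → HQ
HQ → HP
HP → IH
IH → GQ
GQ → KR
KR → NV
NV → CW
CW → IW
IW → MA
MA → VY
IW → NK
NK → PS
PS → PT
PT → RU
PT → ZR
ZR → RW

GP → IN → HQ → HP → IH → GQ → KR → NV → CW → IW → MA → VY → NK → PS → PT → RU → ZR → RW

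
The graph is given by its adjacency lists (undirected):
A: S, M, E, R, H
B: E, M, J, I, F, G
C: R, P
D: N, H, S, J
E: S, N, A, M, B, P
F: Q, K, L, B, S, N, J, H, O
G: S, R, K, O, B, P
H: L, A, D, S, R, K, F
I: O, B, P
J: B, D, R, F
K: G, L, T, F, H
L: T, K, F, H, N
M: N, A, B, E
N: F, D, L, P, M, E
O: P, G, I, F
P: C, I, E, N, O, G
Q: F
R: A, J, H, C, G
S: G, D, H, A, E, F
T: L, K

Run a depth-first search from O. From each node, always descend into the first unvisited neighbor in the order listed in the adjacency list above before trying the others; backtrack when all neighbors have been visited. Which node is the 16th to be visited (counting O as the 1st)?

D

Visit O
O → P
P → C
C → R
R → A
A → S
S → G
G → K
K → L
L → T
L → F
F → Q
F → B
B → E
E → N
N → D
D → H
D → J
N → M
B → I

Visit order: O, P, C, R, A, S, G, K, L, T, F, Q, B, E, N, D, H, J, M, I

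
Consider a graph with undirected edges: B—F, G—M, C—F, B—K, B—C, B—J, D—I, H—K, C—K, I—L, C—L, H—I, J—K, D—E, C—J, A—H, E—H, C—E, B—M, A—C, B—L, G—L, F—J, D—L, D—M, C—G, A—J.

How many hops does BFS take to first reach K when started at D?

3

Level 0: D
Level 1: E, I, L, M
Level 2: B, C, G, H
Level 3: A, F, J, K
K first appears at level 3.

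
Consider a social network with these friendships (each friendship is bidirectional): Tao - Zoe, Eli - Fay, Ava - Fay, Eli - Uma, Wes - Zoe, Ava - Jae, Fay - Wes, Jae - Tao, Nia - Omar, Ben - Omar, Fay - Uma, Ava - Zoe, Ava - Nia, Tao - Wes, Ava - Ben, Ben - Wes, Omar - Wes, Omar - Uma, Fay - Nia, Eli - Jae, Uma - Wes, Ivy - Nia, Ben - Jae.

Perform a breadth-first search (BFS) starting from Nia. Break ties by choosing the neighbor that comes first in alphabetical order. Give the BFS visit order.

Visit Nia; enqueue Ava, Fay, Ivy, Omar → queue [Ava, Fay, Ivy, Omar]
Visit Ava; enqueue Ben, Jae, Zoe → queue [Fay, Ivy, Omar, Ben, Jae, Zoe]
Visit Fay; enqueue Eli, Uma, Wes → queue [Ivy, Omar, Ben, Jae, Zoe, Eli, Uma, Wes]
Visit Ivy → queue [Omar, Ben, Jae, Zoe, Eli, Uma, Wes]
Visit Omar → queue [Ben, Jae, Zoe, Eli, Uma, Wes]
Visit Ben → queue [Jae, Zoe, Eli, Uma, Wes]
Visit Jae; enqueue Tao → queue [Zoe, Eli, Uma, Wes, Tao]
Visit Zoe → queue [Eli, Uma, Wes, Tao]
Visit Eli → queue [Uma, Wes, Tao]
Visit Uma → queue [Wes, Tao]
Visit Wes → queue [Tao]
Visit Tao → queue []

Nia -> Ava -> Fay -> Ivy -> Omar -> Ben -> Jae -> Zoe -> Eli -> Uma -> Wes -> Tao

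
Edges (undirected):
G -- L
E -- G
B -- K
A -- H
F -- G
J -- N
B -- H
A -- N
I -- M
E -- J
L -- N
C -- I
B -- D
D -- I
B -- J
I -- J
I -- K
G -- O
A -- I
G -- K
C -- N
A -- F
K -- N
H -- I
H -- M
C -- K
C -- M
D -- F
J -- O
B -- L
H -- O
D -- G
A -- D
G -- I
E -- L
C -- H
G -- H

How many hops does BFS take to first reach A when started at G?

2

Level 0: G
Level 1: D, E, F, H, I, K, L, O
Level 2: A, B, C, J, M, N
A first appears at level 2.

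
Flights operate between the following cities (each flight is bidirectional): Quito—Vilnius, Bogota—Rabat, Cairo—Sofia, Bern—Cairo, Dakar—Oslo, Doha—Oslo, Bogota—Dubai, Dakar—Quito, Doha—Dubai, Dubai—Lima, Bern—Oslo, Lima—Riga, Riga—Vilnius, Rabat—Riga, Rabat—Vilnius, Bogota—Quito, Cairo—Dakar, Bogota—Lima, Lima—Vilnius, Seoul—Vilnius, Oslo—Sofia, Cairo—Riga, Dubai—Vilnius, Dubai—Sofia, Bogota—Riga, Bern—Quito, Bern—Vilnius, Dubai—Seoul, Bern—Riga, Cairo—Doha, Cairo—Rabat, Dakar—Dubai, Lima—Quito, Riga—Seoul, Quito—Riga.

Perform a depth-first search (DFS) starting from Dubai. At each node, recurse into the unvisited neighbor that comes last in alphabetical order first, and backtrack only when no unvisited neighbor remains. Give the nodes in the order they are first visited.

Visit Dubai
Dubai → Vilnius
Vilnius → Seoul
Seoul → Riga
Riga → Rabat
Rabat → Cairo
Cairo → Sofia
Sofia → Oslo
Oslo → Doha
Oslo → Dakar
Dakar → Quito
Quito → Lima
Lima → Bogota
Quito → Bern

Dubai, Vilnius, Seoul, Riga, Rabat, Cairo, Sofia, Oslo, Doha, Dakar, Quito, Lima, Bogota, Bern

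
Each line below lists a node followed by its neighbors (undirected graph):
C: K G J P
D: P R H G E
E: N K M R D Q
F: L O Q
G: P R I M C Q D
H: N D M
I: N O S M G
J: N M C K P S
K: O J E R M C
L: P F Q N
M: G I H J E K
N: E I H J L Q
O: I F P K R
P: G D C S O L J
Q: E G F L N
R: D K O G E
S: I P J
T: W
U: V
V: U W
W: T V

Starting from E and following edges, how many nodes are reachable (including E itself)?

BFS from E visits: E, R, Q, N, M, K, D, O, G, L, F, J, I, H, C, P, S
Reachable nodes: 17 of 21 total.

17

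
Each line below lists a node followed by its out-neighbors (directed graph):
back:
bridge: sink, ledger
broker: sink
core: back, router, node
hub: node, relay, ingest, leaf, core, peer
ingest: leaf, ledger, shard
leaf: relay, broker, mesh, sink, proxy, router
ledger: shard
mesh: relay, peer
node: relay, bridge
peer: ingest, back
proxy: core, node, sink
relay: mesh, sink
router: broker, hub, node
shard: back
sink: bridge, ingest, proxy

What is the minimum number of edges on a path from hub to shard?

2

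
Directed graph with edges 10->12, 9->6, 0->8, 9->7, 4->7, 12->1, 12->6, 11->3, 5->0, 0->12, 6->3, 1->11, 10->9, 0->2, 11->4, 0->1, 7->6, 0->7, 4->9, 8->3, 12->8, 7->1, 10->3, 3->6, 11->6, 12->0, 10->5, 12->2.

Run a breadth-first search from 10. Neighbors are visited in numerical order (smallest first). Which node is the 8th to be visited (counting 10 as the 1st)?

7

Visit 10; enqueue 3, 5, 9, 12 → queue [3, 5, 9, 12]
Visit 3; enqueue 6 → queue [5, 9, 12, 6]
Visit 5; enqueue 0 → queue [9, 12, 6, 0]
Visit 9; enqueue 7 → queue [12, 6, 0, 7]
Visit 12; enqueue 1, 2, 8 → queue [6, 0, 7, 1, 2, 8]
Visit 6 → queue [0, 7, 1, 2, 8]
Visit 0 → queue [7, 1, 2, 8]
Visit 7 → queue [1, 2, 8]
Visit 1; enqueue 11 → queue [2, 8, 11]
Visit 2 → queue [8, 11]
Visit 8 → queue [11]
Visit 11; enqueue 4 → queue [4]
Visit 4 → queue []

Visit order: 10, 3, 5, 9, 12, 6, 0, 7, 1, 2, 8, 11, 4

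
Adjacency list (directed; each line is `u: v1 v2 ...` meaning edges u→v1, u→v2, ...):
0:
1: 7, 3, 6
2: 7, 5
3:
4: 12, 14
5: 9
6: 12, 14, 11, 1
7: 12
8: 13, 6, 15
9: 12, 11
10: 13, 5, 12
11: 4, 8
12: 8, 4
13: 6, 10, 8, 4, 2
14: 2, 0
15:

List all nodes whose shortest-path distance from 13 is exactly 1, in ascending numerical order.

Level 0: 13
Level 1: 2, 4, 6, 8, 10
Level 2: 1, 5, 7, 11, 12, 14, 15
Level 3: 0, 3, 9

2, 4, 6, 8, 10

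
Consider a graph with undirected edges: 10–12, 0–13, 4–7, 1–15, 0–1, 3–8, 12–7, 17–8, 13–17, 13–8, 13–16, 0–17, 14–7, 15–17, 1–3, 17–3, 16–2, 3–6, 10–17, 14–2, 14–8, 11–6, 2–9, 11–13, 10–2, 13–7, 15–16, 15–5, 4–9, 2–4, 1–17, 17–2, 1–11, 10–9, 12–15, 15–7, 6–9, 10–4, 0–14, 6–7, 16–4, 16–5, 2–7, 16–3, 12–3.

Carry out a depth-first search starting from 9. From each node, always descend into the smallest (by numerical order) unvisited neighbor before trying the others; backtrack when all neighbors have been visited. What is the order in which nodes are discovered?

9 → 2 → 4 → 7 → 6 → 3 → 1 → 0 → 13 → 8 → 14 → 17 → 10 → 12 → 15 → 5 → 16 → 11

Visit 9
9 → 2
2 → 4
4 → 7
7 → 6
6 → 3
3 → 1
1 → 0
0 → 13
13 → 8
8 → 14
8 → 17
17 → 10
10 → 12
12 → 15
15 → 5
5 → 16
13 → 11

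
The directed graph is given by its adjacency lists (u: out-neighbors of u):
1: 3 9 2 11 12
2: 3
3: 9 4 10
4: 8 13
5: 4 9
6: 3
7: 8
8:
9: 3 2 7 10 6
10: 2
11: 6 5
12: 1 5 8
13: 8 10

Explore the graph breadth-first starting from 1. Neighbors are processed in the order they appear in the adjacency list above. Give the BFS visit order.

1, 3, 9, 2, 11, 12, 4, 10, 7, 6, 5, 8, 13

Visit 1; enqueue 3, 9, 2, 11, 12 → queue [3, 9, 2, 11, 12]
Visit 3; enqueue 4, 10 → queue [9, 2, 11, 12, 4, 10]
Visit 9; enqueue 7, 6 → queue [2, 11, 12, 4, 10, 7, 6]
Visit 2 → queue [11, 12, 4, 10, 7, 6]
Visit 11; enqueue 5 → queue [12, 4, 10, 7, 6, 5]
Visit 12; enqueue 8 → queue [4, 10, 7, 6, 5, 8]
Visit 4; enqueue 13 → queue [10, 7, 6, 5, 8, 13]
Visit 10 → queue [7, 6, 5, 8, 13]
Visit 7 → queue [6, 5, 8, 13]
Visit 6 → queue [5, 8, 13]
Visit 5 → queue [8, 13]
Visit 8 → queue [13]
Visit 13 → queue []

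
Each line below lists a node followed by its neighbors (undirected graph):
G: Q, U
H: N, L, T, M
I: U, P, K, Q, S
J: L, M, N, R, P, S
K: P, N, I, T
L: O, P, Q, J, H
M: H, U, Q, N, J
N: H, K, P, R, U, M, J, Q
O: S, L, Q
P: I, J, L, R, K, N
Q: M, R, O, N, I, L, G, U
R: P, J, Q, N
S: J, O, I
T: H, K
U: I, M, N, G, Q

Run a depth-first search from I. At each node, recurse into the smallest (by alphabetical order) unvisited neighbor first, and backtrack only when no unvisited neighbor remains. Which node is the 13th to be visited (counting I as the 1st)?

Visit I
I → K
K → N
N → H
H → L
L → J
J → M
M → Q
Q → G
G → U
Q → O
O → S
Q → R
R → P
H → T

Visit order: I, K, N, H, L, J, M, Q, G, U, O, S, R, P, T

R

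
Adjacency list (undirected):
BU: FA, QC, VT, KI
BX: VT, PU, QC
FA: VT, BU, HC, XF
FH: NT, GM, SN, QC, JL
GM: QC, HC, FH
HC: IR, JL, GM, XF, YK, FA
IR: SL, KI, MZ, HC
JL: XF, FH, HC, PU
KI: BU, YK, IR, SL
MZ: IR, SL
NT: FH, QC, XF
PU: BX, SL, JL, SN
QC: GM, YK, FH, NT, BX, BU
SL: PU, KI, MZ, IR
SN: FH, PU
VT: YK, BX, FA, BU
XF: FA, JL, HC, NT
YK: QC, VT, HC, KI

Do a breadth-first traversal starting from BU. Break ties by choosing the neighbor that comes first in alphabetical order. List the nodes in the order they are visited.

Visit BU; enqueue FA, KI, QC, VT → queue [FA, KI, QC, VT]
Visit FA; enqueue HC, XF → queue [KI, QC, VT, HC, XF]
Visit KI; enqueue IR, SL, YK → queue [QC, VT, HC, XF, IR, SL, YK]
Visit QC; enqueue BX, FH, GM, NT → queue [VT, HC, XF, IR, SL, YK, BX, FH, GM, NT]
Visit VT → queue [HC, XF, IR, SL, YK, BX, FH, GM, NT]
Visit HC; enqueue JL → queue [XF, IR, SL, YK, BX, FH, GM, NT, JL]
Visit XF → queue [IR, SL, YK, BX, FH, GM, NT, JL]
Visit IR; enqueue MZ → queue [SL, YK, BX, FH, GM, NT, JL, MZ]
Visit SL; enqueue PU → queue [YK, BX, FH, GM, NT, JL, MZ, PU]
Visit YK → queue [BX, FH, GM, NT, JL, MZ, PU]
Visit BX → queue [FH, GM, NT, JL, MZ, PU]
Visit FH; enqueue SN → queue [GM, NT, JL, MZ, PU, SN]
Visit GM → queue [NT, JL, MZ, PU, SN]
Visit NT → queue [JL, MZ, PU, SN]
Visit JL → queue [MZ, PU, SN]
Visit MZ → queue [PU, SN]
Visit PU → queue [SN]
Visit SN → queue []

BU → FA → KI → QC → VT → HC → XF → IR → SL → YK → BX → FH → GM → NT → JL → MZ → PU → SN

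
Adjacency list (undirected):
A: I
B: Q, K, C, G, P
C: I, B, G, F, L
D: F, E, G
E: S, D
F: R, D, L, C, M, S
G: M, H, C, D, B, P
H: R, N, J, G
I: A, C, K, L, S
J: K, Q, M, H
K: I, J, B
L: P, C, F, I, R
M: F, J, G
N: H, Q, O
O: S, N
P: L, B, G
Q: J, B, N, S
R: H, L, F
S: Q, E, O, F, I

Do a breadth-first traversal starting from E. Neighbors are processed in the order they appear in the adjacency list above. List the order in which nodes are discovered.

E, S, D, Q, O, F, I, G, J, B, N, R, L, C, M, A, K, H, P

Visit E; enqueue S, D → queue [S, D]
Visit S; enqueue Q, O, F, I → queue [D, Q, O, F, I]
Visit D; enqueue G → queue [Q, O, F, I, G]
Visit Q; enqueue J, B, N → queue [O, F, I, G, J, B, N]
Visit O → queue [F, I, G, J, B, N]
Visit F; enqueue R, L, C, M → queue [I, G, J, B, N, R, L, C, M]
Visit I; enqueue A, K → queue [G, J, B, N, R, L, C, M, A, K]
Visit G; enqueue H, P → queue [J, B, N, R, L, C, M, A, K, H, P]
Visit J → queue [B, N, R, L, C, M, A, K, H, P]
Visit B → queue [N, R, L, C, M, A, K, H, P]
Visit N → queue [R, L, C, M, A, K, H, P]
Visit R → queue [L, C, M, A, K, H, P]
Visit L → queue [C, M, A, K, H, P]
Visit C → queue [M, A, K, H, P]
Visit M → queue [A, K, H, P]
Visit A → queue [K, H, P]
Visit K → queue [H, P]
Visit H → queue [P]
Visit P → queue []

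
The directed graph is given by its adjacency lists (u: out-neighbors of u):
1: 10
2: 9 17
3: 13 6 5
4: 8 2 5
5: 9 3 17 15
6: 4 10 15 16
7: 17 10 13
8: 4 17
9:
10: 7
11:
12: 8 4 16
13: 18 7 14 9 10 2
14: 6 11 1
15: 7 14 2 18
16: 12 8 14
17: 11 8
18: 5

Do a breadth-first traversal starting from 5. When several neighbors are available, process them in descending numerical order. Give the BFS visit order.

Visit 5; enqueue 17, 15, 9, 3 → queue [17, 15, 9, 3]
Visit 17; enqueue 11, 8 → queue [15, 9, 3, 11, 8]
Visit 15; enqueue 18, 14, 7, 2 → queue [9, 3, 11, 8, 18, 14, 7, 2]
Visit 9 → queue [3, 11, 8, 18, 14, 7, 2]
Visit 3; enqueue 13, 6 → queue [11, 8, 18, 14, 7, 2, 13, 6]
Visit 11 → queue [8, 18, 14, 7, 2, 13, 6]
Visit 8; enqueue 4 → queue [18, 14, 7, 2, 13, 6, 4]
Visit 18 → queue [14, 7, 2, 13, 6, 4]
Visit 14; enqueue 1 → queue [7, 2, 13, 6, 4, 1]
Visit 7; enqueue 10 → queue [2, 13, 6, 4, 1, 10]
Visit 2 → queue [13, 6, 4, 1, 10]
Visit 13 → queue [6, 4, 1, 10]
Visit 6; enqueue 16 → queue [4, 1, 10, 16]
Visit 4 → queue [1, 10, 16]
Visit 1 → queue [10, 16]
Visit 10 → queue [16]
Visit 16; enqueue 12 → queue [12]
Visit 12 → queue []

5, 17, 15, 9, 3, 11, 8, 18, 14, 7, 2, 13, 6, 4, 1, 10, 16, 12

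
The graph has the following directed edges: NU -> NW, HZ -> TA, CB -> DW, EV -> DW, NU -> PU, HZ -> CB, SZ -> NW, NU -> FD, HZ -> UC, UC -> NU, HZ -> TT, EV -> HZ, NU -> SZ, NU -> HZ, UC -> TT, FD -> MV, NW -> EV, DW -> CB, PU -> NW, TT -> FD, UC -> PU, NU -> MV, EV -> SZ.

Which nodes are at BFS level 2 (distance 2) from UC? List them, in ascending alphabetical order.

FD, HZ, MV, NW, SZ

Level 0: UC
Level 1: NU, PU, TT
Level 2: FD, HZ, MV, NW, SZ
Level 3: CB, EV, TA
Level 4: DW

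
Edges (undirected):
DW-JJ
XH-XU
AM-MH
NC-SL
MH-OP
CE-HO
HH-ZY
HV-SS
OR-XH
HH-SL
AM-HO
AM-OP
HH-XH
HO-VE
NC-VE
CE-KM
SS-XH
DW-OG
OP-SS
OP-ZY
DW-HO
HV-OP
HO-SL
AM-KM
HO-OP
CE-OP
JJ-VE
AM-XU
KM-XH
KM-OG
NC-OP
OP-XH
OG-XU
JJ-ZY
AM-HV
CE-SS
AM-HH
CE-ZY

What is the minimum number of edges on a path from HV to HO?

2

Level 0: HV
Level 1: AM, OP, SS
Level 2: CE, HH, HO, KM, MH, NC, XH, XU, ZY
Level 3: DW, JJ, OG, OR, SL, VE
HO first appears at level 2.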